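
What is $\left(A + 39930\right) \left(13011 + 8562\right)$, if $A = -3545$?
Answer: $784933605$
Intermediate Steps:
$\left(A + 39930\right) \left(13011 + 8562\right) = \left(-3545 + 39930\right) \left(13011 + 8562\right) = 36385 \cdot 21573 = 784933605$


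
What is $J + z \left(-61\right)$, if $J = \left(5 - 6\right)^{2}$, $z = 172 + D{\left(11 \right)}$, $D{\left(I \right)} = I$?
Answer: $-11162$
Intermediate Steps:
$z = 183$ ($z = 172 + 11 = 183$)
$J = 1$ ($J = \left(5 - 6\right)^{2} = \left(-1\right)^{2} = 1$)
$J + z \left(-61\right) = 1 + 183 \left(-61\right) = 1 - 11163 = -11162$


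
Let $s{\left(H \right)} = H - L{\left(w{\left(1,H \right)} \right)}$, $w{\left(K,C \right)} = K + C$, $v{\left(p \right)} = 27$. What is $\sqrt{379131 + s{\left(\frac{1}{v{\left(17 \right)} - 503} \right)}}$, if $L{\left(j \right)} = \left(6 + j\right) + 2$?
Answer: $\sqrt{379122} \approx 615.73$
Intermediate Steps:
$w{\left(K,C \right)} = C + K$
$L{\left(j \right)} = 8 + j$
$s{\left(H \right)} = -9$ ($s{\left(H \right)} = H - \left(8 + \left(H + 1\right)\right) = H - \left(8 + \left(1 + H\right)\right) = H - \left(9 + H\right) = -9$)
$\sqrt{379131 + s{\left(\frac{1}{v{\left(17 \right)} - 503} \right)}} = \sqrt{379131 - 9} = \sqrt{379122}$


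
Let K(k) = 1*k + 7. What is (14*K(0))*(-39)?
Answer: -3822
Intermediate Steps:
K(k) = 7 + k (K(k) = k + 7 = 7 + k)
(14*K(0))*(-39) = (14*(7 + 0))*(-39) = (14*7)*(-39) = 98*(-39) = -3822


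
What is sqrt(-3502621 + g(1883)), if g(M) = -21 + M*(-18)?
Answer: 2*I*sqrt(884134) ≈ 1880.6*I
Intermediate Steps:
g(M) = -21 - 18*M
sqrt(-3502621 + g(1883)) = sqrt(-3502621 + (-21 - 18*1883)) = sqrt(-3502621 + (-21 - 33894)) = sqrt(-3502621 - 33915) = sqrt(-3536536) = 2*I*sqrt(884134)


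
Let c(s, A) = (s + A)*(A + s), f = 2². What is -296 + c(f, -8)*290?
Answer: 4344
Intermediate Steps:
f = 4
c(s, A) = (A + s)² (c(s, A) = (A + s)*(A + s) = (A + s)²)
-296 + c(f, -8)*290 = -296 + (-8 + 4)²*290 = -296 + (-4)²*290 = -296 + 16*290 = -296 + 4640 = 4344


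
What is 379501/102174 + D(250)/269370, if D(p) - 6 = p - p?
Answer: 1893088841/509677970 ≈ 3.7143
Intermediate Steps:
D(p) = 6 (D(p) = 6 + (p - p) = 6 + 0 = 6)
379501/102174 + D(250)/269370 = 379501/102174 + 6/269370 = 379501*(1/102174) + 6*(1/269370) = 379501/102174 + 1/44895 = 1893088841/509677970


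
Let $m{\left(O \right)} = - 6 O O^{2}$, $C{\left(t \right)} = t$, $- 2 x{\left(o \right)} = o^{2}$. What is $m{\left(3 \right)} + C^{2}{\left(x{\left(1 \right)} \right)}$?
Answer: $- \frac{647}{4} \approx -161.75$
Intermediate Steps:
$x{\left(o \right)} = - \frac{o^{2}}{2}$
$m{\left(O \right)} = - 6 O^{3}$
$m{\left(3 \right)} + C^{2}{\left(x{\left(1 \right)} \right)} = - 6 \cdot 3^{3} + \left(- \frac{1^{2}}{2}\right)^{2} = \left(-6\right) 27 + \left(\left(- \frac{1}{2}\right) 1\right)^{2} = -162 + \left(- \frac{1}{2}\right)^{2} = -162 + \frac{1}{4} = - \frac{647}{4}$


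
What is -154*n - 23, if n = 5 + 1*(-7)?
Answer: 285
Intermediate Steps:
n = -2 (n = 5 - 7 = -2)
-154*n - 23 = -154*(-2) - 23 = 308 - 23 = 285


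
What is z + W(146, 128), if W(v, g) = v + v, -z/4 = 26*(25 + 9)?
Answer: -3244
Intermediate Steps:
z = -3536 (z = -104*(25 + 9) = -104*34 = -4*884 = -3536)
W(v, g) = 2*v
z + W(146, 128) = -3536 + 2*146 = -3536 + 292 = -3244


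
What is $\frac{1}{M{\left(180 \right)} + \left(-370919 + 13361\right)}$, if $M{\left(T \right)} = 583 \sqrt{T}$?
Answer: $- \frac{59593}{21297757224} - \frac{583 \sqrt{5}}{21297757224} \approx -2.8593 \cdot 10^{-6}$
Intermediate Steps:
$\frac{1}{M{\left(180 \right)} + \left(-370919 + 13361\right)} = \frac{1}{583 \sqrt{180} + \left(-370919 + 13361\right)} = \frac{1}{583 \cdot 6 \sqrt{5} - 357558} = \frac{1}{3498 \sqrt{5} - 357558} = \frac{1}{-357558 + 3498 \sqrt{5}}$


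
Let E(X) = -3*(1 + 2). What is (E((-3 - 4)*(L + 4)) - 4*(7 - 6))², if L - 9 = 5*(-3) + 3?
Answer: 169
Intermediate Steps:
L = -3 (L = 9 + (5*(-3) + 3) = 9 + (-15 + 3) = 9 - 12 = -3)
E(X) = -9 (E(X) = -3*3 = -9)
(E((-3 - 4)*(L + 4)) - 4*(7 - 6))² = (-9 - 4*(7 - 6))² = (-9 - 4*1)² = (-9 - 4)² = (-13)² = 169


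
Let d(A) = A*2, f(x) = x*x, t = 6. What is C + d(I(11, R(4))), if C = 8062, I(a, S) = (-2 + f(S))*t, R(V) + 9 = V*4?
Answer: 8626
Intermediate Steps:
R(V) = -9 + 4*V (R(V) = -9 + V*4 = -9 + 4*V)
f(x) = x²
I(a, S) = -12 + 6*S² (I(a, S) = (-2 + S²)*6 = -12 + 6*S²)
d(A) = 2*A
C + d(I(11, R(4))) = 8062 + 2*(-12 + 6*(-9 + 4*4)²) = 8062 + 2*(-12 + 6*(-9 + 16)²) = 8062 + 2*(-12 + 6*7²) = 8062 + 2*(-12 + 6*49) = 8062 + 2*(-12 + 294) = 8062 + 2*282 = 8062 + 564 = 8626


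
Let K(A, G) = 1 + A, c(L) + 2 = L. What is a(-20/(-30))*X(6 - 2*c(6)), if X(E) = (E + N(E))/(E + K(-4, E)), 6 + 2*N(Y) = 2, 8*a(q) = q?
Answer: 1/15 ≈ 0.066667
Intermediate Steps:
c(L) = -2 + L
a(q) = q/8
N(Y) = -2 (N(Y) = -3 + (1/2)*2 = -3 + 1 = -2)
X(E) = (-2 + E)/(-3 + E) (X(E) = (E - 2)/(E + (1 - 4)) = (-2 + E)/(E - 3) = (-2 + E)/(-3 + E))
a(-20/(-30))*X(6 - 2*c(6)) = ((-20/(-30))/8)*((-2 + (6 - 2*(-2 + 6)))/(-3 + (6 - 2*(-2 + 6)))) = ((-20*(-1/30))/8)*((-2 + (6 - 2*4))/(-3 + (6 - 2*4))) = ((1/8)*(2/3))*((-2 + (6 - 8))/(-3 + (6 - 8))) = ((-2 - 2)/(-3 - 2))/12 = (-4/(-5))/12 = (-1/5*(-4))/12 = (1/12)*(4/5) = 1/15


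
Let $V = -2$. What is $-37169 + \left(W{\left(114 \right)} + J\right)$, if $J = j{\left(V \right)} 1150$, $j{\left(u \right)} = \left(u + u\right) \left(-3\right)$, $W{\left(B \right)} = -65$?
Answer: $-23434$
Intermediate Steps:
$j{\left(u \right)} = - 6 u$ ($j{\left(u \right)} = 2 u \left(-3\right) = - 6 u$)
$J = 13800$ ($J = \left(-6\right) \left(-2\right) 1150 = 12 \cdot 1150 = 13800$)
$-37169 + \left(W{\left(114 \right)} + J\right) = -37169 + \left(-65 + 13800\right) = -37169 + 13735 = -23434$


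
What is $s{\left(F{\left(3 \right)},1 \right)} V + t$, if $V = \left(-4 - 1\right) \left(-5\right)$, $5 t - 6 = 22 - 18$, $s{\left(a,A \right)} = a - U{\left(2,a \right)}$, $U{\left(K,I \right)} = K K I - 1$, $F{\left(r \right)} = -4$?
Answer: $327$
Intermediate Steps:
$U{\left(K,I \right)} = -1 + I K^{2}$ ($U{\left(K,I \right)} = K^{2} I - 1 = I K^{2} - 1 = -1 + I K^{2}$)
$s{\left(a,A \right)} = 1 - 3 a$ ($s{\left(a,A \right)} = a - \left(-1 + a 2^{2}\right) = a - \left(-1 + a 4\right) = a - \left(-1 + 4 a\right) = 1 - 3 a$)
$t = 2$ ($t = \frac{6}{5} + \frac{22 - 18}{5} = \frac{6}{5} + \frac{1}{5} \cdot 4 = \frac{6}{5} + \frac{4}{5} = 2$)
$V = 25$ ($V = \left(-5\right) \left(-5\right) = 25$)
$s{\left(F{\left(3 \right)},1 \right)} V + t = \left(1 - -12\right) 25 + 2 = \left(1 + 12\right) 25 + 2 = 13 \cdot 25 + 2 = 325 + 2 = 327$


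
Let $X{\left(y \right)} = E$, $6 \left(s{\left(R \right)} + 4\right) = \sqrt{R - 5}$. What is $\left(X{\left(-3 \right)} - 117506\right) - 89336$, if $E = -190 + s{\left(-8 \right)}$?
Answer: $-207036 + \frac{i \sqrt{13}}{6} \approx -2.0704 \cdot 10^{5} + 0.60093 i$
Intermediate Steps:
$s{\left(R \right)} = -4 + \frac{\sqrt{-5 + R}}{6}$ ($s{\left(R \right)} = -4 + \frac{\sqrt{R - 5}}{6} = -4 + \frac{\sqrt{-5 + R}}{6}$)
$E = -194 + \frac{i \sqrt{13}}{6}$ ($E = -190 - \left(4 - \frac{\sqrt{-5 - 8}}{6}\right) = -190 - \left(4 - \frac{\sqrt{-13}}{6}\right) = -190 - \left(4 - \frac{i \sqrt{13}}{6}\right) = -194 + \frac{i \sqrt{13}}{6} \approx -194.0 + 0.60093 i$)
$X{\left(y \right)} = -194 + \frac{i \sqrt{13}}{6}$
$\left(X{\left(-3 \right)} - 117506\right) - 89336 = \left(\left(-194 + \frac{i \sqrt{13}}{6}\right) - 117506\right) - 89336 = \left(-117700 + \frac{i \sqrt{13}}{6}\right) - 89336 = -207036 + \frac{i \sqrt{13}}{6}$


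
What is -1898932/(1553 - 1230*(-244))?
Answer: -1898932/301673 ≈ -6.2947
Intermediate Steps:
-1898932/(1553 - 1230*(-244)) = -1898932/(1553 + 300120) = -1898932/301673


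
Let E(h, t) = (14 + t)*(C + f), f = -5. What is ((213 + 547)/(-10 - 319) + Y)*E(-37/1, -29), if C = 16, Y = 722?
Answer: -39068370/329 ≈ -1.1875e+5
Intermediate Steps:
E(h, t) = 154 + 11*t (E(h, t) = (14 + t)*(16 - 5) = (14 + t)*11 = 154 + 11*t)
((213 + 547)/(-10 - 319) + Y)*E(-37/1, -29) = ((213 + 547)/(-10 - 319) + 722)*(154 + 11*(-29)) = (760/(-329) + 722)*(154 - 319) = (760*(-1/329) + 722)*(-165) = (-760/329 + 722)*(-165) = (236778/329)*(-165) = -39068370/329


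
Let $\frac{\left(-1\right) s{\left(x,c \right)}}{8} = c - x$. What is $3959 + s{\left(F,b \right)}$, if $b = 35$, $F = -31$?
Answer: $3431$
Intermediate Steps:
$s{\left(x,c \right)} = - 8 c + 8 x$ ($s{\left(x,c \right)} = - 8 \left(c - x\right) = - 8 c + 8 x$)
$3959 + s{\left(F,b \right)} = 3959 + \left(\left(-8\right) 35 + 8 \left(-31\right)\right) = 3959 - 528 = 3431$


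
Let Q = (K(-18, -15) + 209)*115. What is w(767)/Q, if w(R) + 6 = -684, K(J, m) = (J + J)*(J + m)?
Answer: -6/1397 ≈ -0.0042949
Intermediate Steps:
K(J, m) = 2*J*(J + m) (K(J, m) = (2*J)*(J + m) = 2*J*(J + m))
Q = 160655 (Q = (2*(-18)*(-18 - 15) + 209)*115 = (2*(-18)*(-33) + 209)*115 = (1188 + 209)*115 = 1397*115 = 160655)
w(R) = -690 (w(R) = -6 - 684 = -690)
w(767)/Q = -690/160655 = -690*1/160655 = -6/1397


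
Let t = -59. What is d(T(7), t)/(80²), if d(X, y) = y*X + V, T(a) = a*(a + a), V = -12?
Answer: -2897/3200 ≈ -0.90531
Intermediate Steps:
T(a) = 2*a² (T(a) = a*(2*a) = 2*a²)
d(X, y) = -12 + X*y (d(X, y) = y*X - 12 = X*y - 12 = -12 + X*y)
d(T(7), t)/(80²) = (-12 + (2*7²)*(-59))/(80²) = (-12 + (2*49)*(-59))/6400 = (-12 + 98*(-59))*(1/6400) = (-12 - 5782)*(1/6400) = -5794*1/6400 = -2897/3200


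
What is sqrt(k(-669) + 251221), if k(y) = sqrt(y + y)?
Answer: sqrt(251221 + I*sqrt(1338)) ≈ 501.22 + 0.036*I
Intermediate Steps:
k(y) = sqrt(2)*sqrt(y) (k(y) = sqrt(2*y) = sqrt(2)*sqrt(y))
sqrt(k(-669) + 251221) = sqrt(sqrt(2)*sqrt(-669) + 251221) = sqrt(sqrt(2)*(I*sqrt(669)) + 251221) = sqrt(I*sqrt(1338) + 251221) = sqrt(251221 + I*sqrt(1338))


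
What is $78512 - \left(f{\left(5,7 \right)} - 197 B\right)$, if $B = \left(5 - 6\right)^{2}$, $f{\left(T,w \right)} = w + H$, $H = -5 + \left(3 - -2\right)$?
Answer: $78702$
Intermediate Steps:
$H = 0$ ($H = -5 + \left(3 + 2\right) = -5 + 5 = 0$)
$f{\left(T,w \right)} = w$ ($f{\left(T,w \right)} = w + 0 = w$)
$B = 1$ ($B = \left(-1\right)^{2} = 1$)
$78512 - \left(f{\left(5,7 \right)} - 197 B\right) = 78512 - \left(7 - 197\right) = 78512 - -190 = 78512 + 190 = 78702$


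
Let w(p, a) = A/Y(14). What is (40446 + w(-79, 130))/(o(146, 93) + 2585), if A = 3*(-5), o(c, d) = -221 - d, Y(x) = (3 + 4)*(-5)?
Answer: 94375/5299 ≈ 17.810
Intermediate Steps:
Y(x) = -35 (Y(x) = 7*(-5) = -35)
A = -15
w(p, a) = 3/7 (w(p, a) = -15/(-35) = -15*(-1/35) = 3/7)
(40446 + w(-79, 130))/(o(146, 93) + 2585) = (40446 + 3/7)/((-221 - 1*93) + 2585) = 283125/(7*((-221 - 93) + 2585)) = 283125/(7*(-314 + 2585)) = (283125/7)/2271 = (283125/7)*(1/2271) = 94375/5299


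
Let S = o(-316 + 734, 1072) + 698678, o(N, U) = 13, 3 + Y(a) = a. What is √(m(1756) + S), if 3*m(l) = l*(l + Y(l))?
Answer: √24773631/3 ≈ 1659.1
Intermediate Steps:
Y(a) = -3 + a
m(l) = l*(-3 + 2*l)/3 (m(l) = (l*(l + (-3 + l)))/3 = (l*(-3 + 2*l))/3 = l*(-3 + 2*l)/3)
S = 698691 (S = 13 + 698678 = 698691)
√(m(1756) + S) = √((⅓)*1756*(-3 + 2*1756) + 698691) = √((⅓)*1756*(-3 + 3512) + 698691) = √((⅓)*1756*3509 + 698691) = √(6161804/3 + 698691) = √(8257877/3) = √24773631/3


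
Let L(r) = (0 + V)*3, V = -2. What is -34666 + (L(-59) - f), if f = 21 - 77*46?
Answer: -31151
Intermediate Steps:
L(r) = -6 (L(r) = (0 - 2)*3 = -2*3 = -6)
f = -3521 (f = 21 - 3542 = -3521)
-34666 + (L(-59) - f) = -34666 + (-6 - 1*(-3521)) = -34666 + (-6 + 3521) = -34666 + 3515 = -31151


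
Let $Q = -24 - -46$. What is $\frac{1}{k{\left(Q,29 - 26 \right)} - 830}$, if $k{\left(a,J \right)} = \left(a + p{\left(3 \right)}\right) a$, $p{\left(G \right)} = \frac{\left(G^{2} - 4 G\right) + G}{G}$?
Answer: $- \frac{1}{346} \approx -0.0028902$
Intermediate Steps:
$p{\left(G \right)} = \frac{G^{2} - 3 G}{G}$
$Q = 22$ ($Q = -24 + 46 = 22$)
$k{\left(a,J \right)} = a^{2}$ ($k{\left(a,J \right)} = \left(a + \left(-3 + 3\right)\right) a = \left(a + 0\right) a = a a = a^{2}$)
$\frac{1}{k{\left(Q,29 - 26 \right)} - 830} = \frac{1}{22^{2} - 830} = \frac{1}{484 - 830} = \frac{1}{-346} = - \frac{1}{346}$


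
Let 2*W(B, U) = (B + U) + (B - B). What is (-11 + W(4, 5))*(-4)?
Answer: 26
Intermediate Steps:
W(B, U) = B/2 + U/2 (W(B, U) = ((B + U) + (B - B))/2 = ((B + U) + 0)/2 = (B + U)/2 = B/2 + U/2)
(-11 + W(4, 5))*(-4) = (-11 + ((1/2)*4 + (1/2)*5))*(-4) = (-11 + (2 + 5/2))*(-4) = (-11 + 9/2)*(-4) = -13/2*(-4) = 26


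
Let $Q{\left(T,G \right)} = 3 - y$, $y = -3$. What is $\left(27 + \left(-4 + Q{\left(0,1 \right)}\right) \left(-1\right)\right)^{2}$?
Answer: $625$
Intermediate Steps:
$Q{\left(T,G \right)} = 6$ ($Q{\left(T,G \right)} = 3 - -3 = 3 + 3 = 6$)
$\left(27 + \left(-4 + Q{\left(0,1 \right)}\right) \left(-1\right)\right)^{2} = \left(27 + \left(-4 + 6\right) \left(-1\right)\right)^{2} = \left(27 + 2 \left(-1\right)\right)^{2} = \left(27 - 2\right)^{2} = 25^{2} = 625$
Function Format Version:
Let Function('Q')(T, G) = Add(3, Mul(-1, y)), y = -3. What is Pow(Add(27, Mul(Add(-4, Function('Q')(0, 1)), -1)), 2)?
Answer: 625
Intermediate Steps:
Function('Q')(T, G) = 6 (Function('Q')(T, G) = Add(3, Mul(-1, -3)) = Add(3, 3) = 6)
Pow(Add(27, Mul(Add(-4, Function('Q')(0, 1)), -1)), 2) = Pow(Add(27, Mul(Add(-4, 6), -1)), 2) = Pow(Add(27, Mul(2, -1)), 2) = Pow(Add(27, -2), 2) = Pow(25, 2) = 625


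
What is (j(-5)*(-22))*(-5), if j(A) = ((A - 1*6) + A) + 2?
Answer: -1540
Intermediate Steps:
j(A) = -4 + 2*A (j(A) = ((A - 6) + A) + 2 = ((-6 + A) + A) + 2 = (-6 + 2*A) + 2 = -4 + 2*A)
(j(-5)*(-22))*(-5) = ((-4 + 2*(-5))*(-22))*(-5) = ((-4 - 10)*(-22))*(-5) = -14*(-22)*(-5) = 308*(-5) = -1540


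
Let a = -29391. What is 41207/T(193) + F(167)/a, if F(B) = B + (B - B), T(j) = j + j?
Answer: 1211050475/11344926 ≈ 106.75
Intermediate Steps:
T(j) = 2*j
F(B) = B (F(B) = B + 0 = B)
41207/T(193) + F(167)/a = 41207/((2*193)) + 167/(-29391) = 41207/386 + 167*(-1/29391) = 41207*(1/386) - 167/29391 = 41207/386 - 167/29391 = 1211050475/11344926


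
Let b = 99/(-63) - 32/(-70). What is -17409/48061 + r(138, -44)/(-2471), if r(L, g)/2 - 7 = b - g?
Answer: -1673446377/4156555585 ≈ -0.40260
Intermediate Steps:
b = -39/35 (b = 99*(-1/63) - 32*(-1/70) = -11/7 + 16/35 = -39/35 ≈ -1.1143)
r(L, g) = 412/35 - 2*g (r(L, g) = 14 + 2*(-39/35 - g) = 14 + (-78/35 - 2*g) = 412/35 - 2*g)
-17409/48061 + r(138, -44)/(-2471) = -17409/48061 + (412/35 - 2*(-44))/(-2471) = -17409*1/48061 + (412/35 + 88)*(-1/2471) = -17409/48061 + (3492/35)*(-1/2471) = -17409/48061 - 3492/86485 = -1673446377/4156555585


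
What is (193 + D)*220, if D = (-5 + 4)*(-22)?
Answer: 47300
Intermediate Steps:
D = 22 (D = -1*(-22) = 22)
(193 + D)*220 = (193 + 22)*220 = 215*220 = 47300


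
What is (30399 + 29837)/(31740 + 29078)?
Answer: 30118/30409 ≈ 0.99043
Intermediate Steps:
(30399 + 29837)/(31740 + 29078) = 60236/60818 = 60236*(1/60818) = 30118/30409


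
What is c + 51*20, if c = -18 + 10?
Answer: 1012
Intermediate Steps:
c = -8
c + 51*20 = -8 + 51*20 = -8 + 1020 = 1012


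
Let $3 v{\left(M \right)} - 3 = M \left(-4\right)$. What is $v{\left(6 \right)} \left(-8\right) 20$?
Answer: $1120$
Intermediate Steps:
$v{\left(M \right)} = 1 - \frac{4 M}{3}$ ($v{\left(M \right)} = 1 + \frac{M \left(-4\right)}{3} = 1 + \frac{\left(-4\right) M}{3} = 1 - \frac{4 M}{3}$)
$v{\left(6 \right)} \left(-8\right) 20 = \left(1 - 8\right) \left(-8\right) 20 = \left(-7\right) \left(-8\right) 20 = 56 \cdot 20 = 1120$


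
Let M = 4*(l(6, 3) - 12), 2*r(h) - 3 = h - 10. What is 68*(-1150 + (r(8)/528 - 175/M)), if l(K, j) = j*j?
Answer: -20382983/264 ≈ -77208.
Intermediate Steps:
r(h) = -7/2 + h/2 (r(h) = 3/2 + (h - 10)/2 = 3/2 + (-10 + h)/2 = 3/2 + (-5 + h/2) = -7/2 + h/2)
l(K, j) = j²
M = -12 (M = 4*(3² - 12) = 4*(9 - 12) = 4*(-3) = -12)
68*(-1150 + (r(8)/528 - 175/M)) = 68*(-1150 + ((-7/2 + (½)*8)/528 - 175/(-12))) = 68*(-1150 + ((-7/2 + 4)*(1/528) - 175*(-1/12))) = 68*(-1150 + ((½)*(1/528) + 175/12)) = 68*(-1150 + (1/1056 + 175/12)) = 68*(-1150 + 15401/1056) = 68*(-1198999/1056) = -20382983/264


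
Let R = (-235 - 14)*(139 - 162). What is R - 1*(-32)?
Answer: 5759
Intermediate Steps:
R = 5727 (R = -249*(-23) = 5727)
R - 1*(-32) = 5727 - 1*(-32) = 5727 + 32 = 5759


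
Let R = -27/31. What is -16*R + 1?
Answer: 463/31 ≈ 14.935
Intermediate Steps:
R = -27/31 (R = -27*1/31 = -27/31 ≈ -0.87097)
-16*R + 1 = -16*(-27/31) + 1 = 432/31 + 1 = 463/31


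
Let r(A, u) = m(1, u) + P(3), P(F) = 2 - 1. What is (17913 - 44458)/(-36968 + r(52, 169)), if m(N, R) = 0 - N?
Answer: 26545/36968 ≈ 0.71805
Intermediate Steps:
m(N, R) = -N
P(F) = 1
r(A, u) = 0 (r(A, u) = -1*1 + 1 = -1 + 1 = 0)
(17913 - 44458)/(-36968 + r(52, 169)) = (17913 - 44458)/(-36968 + 0) = -26545/(-36968) = -26545*(-1/36968) = 26545/36968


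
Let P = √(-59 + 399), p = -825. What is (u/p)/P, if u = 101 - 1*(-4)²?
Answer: -√85/1650 ≈ -0.0055876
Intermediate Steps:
u = 85 (u = 101 - 1*16 = 101 - 16 = 85)
P = 2*√85 (P = √340 = 2*√85 ≈ 18.439)
(u/p)/P = (85/(-825))/((2*√85)) = (85*(-1/825))*(√85/170) = -√85/1650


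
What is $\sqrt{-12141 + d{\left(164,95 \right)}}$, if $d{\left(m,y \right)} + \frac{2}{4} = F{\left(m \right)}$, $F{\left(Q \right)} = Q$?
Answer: $\frac{i \sqrt{47910}}{2} \approx 109.44 i$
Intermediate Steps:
$d{\left(m,y \right)} = - \frac{1}{2} + m$
$\sqrt{-12141 + d{\left(164,95 \right)}} = \sqrt{-12141 + \left(- \frac{1}{2} + 164\right)} = \sqrt{-12141 + \frac{327}{2}} = \sqrt{- \frac{23955}{2}} = \frac{i \sqrt{47910}}{2}$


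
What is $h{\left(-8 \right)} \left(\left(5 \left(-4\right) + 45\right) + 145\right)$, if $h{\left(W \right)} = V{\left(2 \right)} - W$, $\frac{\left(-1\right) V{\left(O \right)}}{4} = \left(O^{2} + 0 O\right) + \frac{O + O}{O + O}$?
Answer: $-2040$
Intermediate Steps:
$V{\left(O \right)} = -4 - 4 O^{2}$ ($V{\left(O \right)} = - 4 \left(\left(O^{2} + 0 O\right) + \frac{O + O}{O + O}\right) = - 4 \left(\left(O^{2} + 0\right) + \frac{2 O}{2 O}\right) = - 4 \left(O^{2} + 2 O \frac{1}{2 O}\right) = - 4 \left(O^{2} + 1\right) = - 4 \left(1 + O^{2}\right) = -4 - 4 O^{2}$)
$h{\left(W \right)} = -20 - W$ ($h{\left(W \right)} = \left(-4 - 4 \cdot 2^{2}\right) - W = \left(-4 - 16\right) - W = -20 - W$)
$h{\left(-8 \right)} \left(\left(5 \left(-4\right) + 45\right) + 145\right) = \left(-20 - -8\right) \left(\left(5 \left(-4\right) + 45\right) + 145\right) = \left(-20 + 8\right) \left(\left(-20 + 45\right) + 145\right) = - 12 \left(25 + 145\right) = \left(-12\right) 170 = -2040$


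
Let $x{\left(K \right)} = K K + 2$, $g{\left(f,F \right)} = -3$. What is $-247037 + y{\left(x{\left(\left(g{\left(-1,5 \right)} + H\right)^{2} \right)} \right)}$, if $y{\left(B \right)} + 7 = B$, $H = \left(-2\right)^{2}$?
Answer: $-247041$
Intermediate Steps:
$H = 4$
$x{\left(K \right)} = 2 + K^{2}$ ($x{\left(K \right)} = K^{2} + 2 = 2 + K^{2}$)
$y{\left(B \right)} = -7 + B$
$-247037 + y{\left(x{\left(\left(g{\left(-1,5 \right)} + H\right)^{2} \right)} \right)} = -247037 - \left(5 - \left(-3 + 4\right)^{4}\right) = -247037 - \left(5 - 1\right) = -247037 + \left(-7 + \left(2 + 1\right)\right) = -247037 + \left(-7 + 3\right) = -247037 - 4 = -247041$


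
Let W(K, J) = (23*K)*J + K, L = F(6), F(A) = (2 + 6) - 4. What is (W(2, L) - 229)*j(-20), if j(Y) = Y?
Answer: 860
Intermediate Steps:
F(A) = 4 (F(A) = 8 - 4 = 4)
L = 4
W(K, J) = K + 23*J*K (W(K, J) = 23*J*K + K = K + 23*J*K)
(W(2, L) - 229)*j(-20) = (2*(1 + 23*4) - 229)*(-20) = (2*(1 + 92) - 229)*(-20) = (2*93 - 229)*(-20) = (186 - 229)*(-20) = -43*(-20) = 860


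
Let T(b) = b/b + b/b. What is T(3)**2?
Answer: 4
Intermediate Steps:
T(b) = 2 (T(b) = 1 + 1 = 2)
T(3)**2 = 2**2 = 4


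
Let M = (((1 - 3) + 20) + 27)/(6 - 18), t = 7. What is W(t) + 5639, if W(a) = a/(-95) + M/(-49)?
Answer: 104998233/18620 ≈ 5639.0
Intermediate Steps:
M = -15/4 (M = ((-2 + 20) + 27)/(-12) = (18 + 27)*(-1/12) = 45*(-1/12) = -15/4 ≈ -3.7500)
W(a) = 15/196 - a/95 (W(a) = a/(-95) - 15/4/(-49) = a*(-1/95) - 15/4*(-1/49) = -a/95 + 15/196 = 15/196 - a/95)
W(t) + 5639 = (15/196 - 1/95*7) + 5639 = (15/196 - 7/95) + 5639 = 53/18620 + 5639 = 104998233/18620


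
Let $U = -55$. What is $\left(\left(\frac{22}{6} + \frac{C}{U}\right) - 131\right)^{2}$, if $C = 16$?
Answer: $\frac{443439364}{27225} \approx 16288.0$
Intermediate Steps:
$\left(\left(\frac{22}{6} + \frac{C}{U}\right) - 131\right)^{2} = \left(\left(\frac{22}{6} + \frac{16}{-55}\right) - 131\right)^{2} = \left(\left(22 \cdot \frac{1}{6} + 16 \left(- \frac{1}{55}\right)\right) - 131\right)^{2} = \left(\left(\frac{11}{3} - \frac{16}{55}\right) - 131\right)^{2} = \left(\frac{557}{165} - 131\right)^{2} = \left(- \frac{21058}{165}\right)^{2} = \frac{443439364}{27225}$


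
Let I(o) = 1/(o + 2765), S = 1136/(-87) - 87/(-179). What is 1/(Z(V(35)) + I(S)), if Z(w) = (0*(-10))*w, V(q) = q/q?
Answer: 42863570/15573 ≈ 2752.4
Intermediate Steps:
S = -195775/15573 (S = 1136*(-1/87) - 87*(-1/179) = -1136/87 + 87/179 = -195775/15573 ≈ -12.571)
I(o) = 1/(2765 + o)
V(q) = 1
Z(w) = 0 (Z(w) = 0*w = 0)
1/(Z(V(35)) + I(S)) = 1/(0 + 1/(2765 - 195775/15573)) = 1/(0 + 1/(42863570/15573)) = 1/(0 + 15573/42863570) = 1/(15573/42863570) = 42863570/15573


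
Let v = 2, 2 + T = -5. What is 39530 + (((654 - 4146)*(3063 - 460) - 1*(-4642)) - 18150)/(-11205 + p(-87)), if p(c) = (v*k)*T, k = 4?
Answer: 454250514/11261 ≈ 40338.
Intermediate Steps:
T = -7 (T = -2 - 5 = -7)
p(c) = -56 (p(c) = (2*4)*(-7) = 8*(-7) = -56)
39530 + (((654 - 4146)*(3063 - 460) - 1*(-4642)) - 18150)/(-11205 + p(-87)) = 39530 + (((654 - 4146)*(3063 - 460) - 1*(-4642)) - 18150)/(-11205 - 56) = 39530 + ((-3492*2603 + 4642) - 18150)/(-11261) = 39530 + ((-9089676 + 4642) - 18150)*(-1/11261) = 39530 + (-9085034 - 18150)*(-1/11261) = 39530 - 9103184*(-1/11261) = 39530 + 9103184/11261 = 454250514/11261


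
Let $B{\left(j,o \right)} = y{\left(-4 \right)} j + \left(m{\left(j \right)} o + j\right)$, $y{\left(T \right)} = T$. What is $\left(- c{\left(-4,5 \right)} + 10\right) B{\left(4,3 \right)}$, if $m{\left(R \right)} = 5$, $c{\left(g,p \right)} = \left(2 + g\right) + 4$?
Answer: $24$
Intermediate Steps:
$c{\left(g,p \right)} = 6 + g$
$B{\left(j,o \right)} = - 3 j + 5 o$ ($B{\left(j,o \right)} = - 4 j + \left(5 o + j\right) = - 4 j + \left(j + 5 o\right) = - 3 j + 5 o$)
$\left(- c{\left(-4,5 \right)} + 10\right) B{\left(4,3 \right)} = \left(- (6 - 4) + 10\right) \left(\left(-3\right) 4 + 5 \cdot 3\right) = \left(\left(-1\right) 2 + 10\right) \left(-12 + 15\right) = \left(-2 + 10\right) 3 = 8 \cdot 3 = 24$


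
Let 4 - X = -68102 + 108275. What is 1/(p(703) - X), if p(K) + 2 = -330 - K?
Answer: 1/39134 ≈ 2.5553e-5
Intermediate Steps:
p(K) = -332 - K (p(K) = -2 + (-330 - K) = -332 - K)
X = -40169 (X = 4 - (-68102 + 108275) = 4 - 1*40173 = 4 - 40173 = -40169)
1/(p(703) - X) = 1/((-332 - 1*703) - 1*(-40169)) = 1/((-332 - 703) + 40169) = 1/(-1035 + 40169) = 1/39134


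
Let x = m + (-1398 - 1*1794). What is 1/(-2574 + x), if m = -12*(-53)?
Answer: -1/5130 ≈ -0.00019493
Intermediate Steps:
m = 636
x = -2556 (x = 636 + (-1398 - 1*1794) = 636 + (-1398 - 1794) = 636 - 3192 = -2556)
1/(-2574 + x) = 1/(-2574 - 2556) = 1/(-5130) = -1/5130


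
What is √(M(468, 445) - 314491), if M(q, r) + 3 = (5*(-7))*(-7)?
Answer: I*√314249 ≈ 560.58*I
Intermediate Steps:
M(q, r) = 242 (M(q, r) = -3 + (5*(-7))*(-7) = -3 - 35*(-7) = -3 + 245 = 242)
√(M(468, 445) - 314491) = √(242 - 314491) = √(-314249) = I*√314249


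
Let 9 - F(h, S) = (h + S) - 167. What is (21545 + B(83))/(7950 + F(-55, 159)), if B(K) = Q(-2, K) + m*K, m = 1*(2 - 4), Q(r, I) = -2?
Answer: 21377/8022 ≈ 2.6648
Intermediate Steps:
F(h, S) = 176 - S - h (F(h, S) = 9 - ((h + S) - 167) = 9 - ((S + h) - 167) = 9 - (-167 + S + h) = 9 + (167 - S - h) = 176 - S - h)
m = -2 (m = 1*(-2) = -2)
B(K) = -2 - 2*K
(21545 + B(83))/(7950 + F(-55, 159)) = (21545 + (-2 - 2*83))/(7950 + (176 - 1*159 - 1*(-55))) = (21545 + (-2 - 166))/(7950 + (176 - 159 + 55)) = (21545 - 168)/(7950 + 72) = 21377/8022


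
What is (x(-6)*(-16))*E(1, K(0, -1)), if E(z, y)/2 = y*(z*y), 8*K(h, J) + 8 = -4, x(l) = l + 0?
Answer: 432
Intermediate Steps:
x(l) = l
K(h, J) = -3/2 (K(h, J) = -1 + (⅛)*(-4) = -1 - ½ = -3/2)
E(z, y) = 2*z*y² (E(z, y) = 2*(y*(z*y)) = 2*(y*(y*z)) = 2*(z*y²) = 2*z*y²)
(x(-6)*(-16))*E(1, K(0, -1)) = (-6*(-16))*(2*1*(-3/2)²) = 96*(2*1*(9/4)) = 96*(9/2) = 432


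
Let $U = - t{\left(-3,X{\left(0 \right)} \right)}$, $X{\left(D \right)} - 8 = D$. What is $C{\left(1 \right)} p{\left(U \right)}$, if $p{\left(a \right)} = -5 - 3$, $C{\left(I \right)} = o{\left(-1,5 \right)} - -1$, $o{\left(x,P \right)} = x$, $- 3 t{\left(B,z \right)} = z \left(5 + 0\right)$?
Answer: $0$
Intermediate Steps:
$X{\left(D \right)} = 8 + D$
$t{\left(B,z \right)} = - \frac{5 z}{3}$ ($t{\left(B,z \right)} = - \frac{z \left(5 + 0\right)}{3} = - \frac{z 5}{3} = - \frac{5 z}{3}$)
$U = \frac{40}{3}$ ($U = - \frac{\left(-5\right) \left(8 + 0\right)}{3} = - \frac{\left(-5\right) 8}{3} = \left(-1\right) \left(- \frac{40}{3}\right) = \frac{40}{3} \approx 13.333$)
$C{\left(I \right)} = 0$ ($C{\left(I \right)} = -1 - -1 = -1 + 1 = 0$)
$p{\left(a \right)} = -8$ ($p{\left(a \right)} = -5 - 3 = -8$)
$C{\left(1 \right)} p{\left(U \right)} = 0 \left(-8\right) = 0$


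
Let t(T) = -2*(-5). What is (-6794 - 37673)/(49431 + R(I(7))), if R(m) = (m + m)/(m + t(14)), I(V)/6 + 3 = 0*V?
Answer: -88934/98871 ≈ -0.89950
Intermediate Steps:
t(T) = 10
I(V) = -18 (I(V) = -18 + 6*(0*V) = -18 + 6*0 = -18 + 0 = -18)
R(m) = 2*m/(10 + m) (R(m) = (m + m)/(m + 10) = (2*m)/(10 + m) = 2*m/(10 + m))
(-6794 - 37673)/(49431 + R(I(7))) = (-6794 - 37673)/(49431 + 2*(-18)/(10 - 18)) = -44467/(49431 + 2*(-18)/(-8)) = -44467/(49431 + 2*(-18)*(-⅛)) = -44467/(49431 + 9/2) = -44467/98871/2 = -44467*2/98871 = -88934/98871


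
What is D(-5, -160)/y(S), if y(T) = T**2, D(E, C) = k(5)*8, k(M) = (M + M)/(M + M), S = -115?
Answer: 8/13225 ≈ 0.00060491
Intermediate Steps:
k(M) = 1 (k(M) = (2*M)/((2*M)) = (2*M)*(1/(2*M)) = 1)
D(E, C) = 8 (D(E, C) = 1*8 = 8)
D(-5, -160)/y(S) = 8/((-115)**2) = 8/13225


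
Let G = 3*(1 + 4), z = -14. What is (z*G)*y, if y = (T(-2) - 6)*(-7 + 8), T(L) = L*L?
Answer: 420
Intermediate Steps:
T(L) = L²
G = 15 (G = 3*5 = 15)
y = -2 (y = ((-2)² - 6)*(-7 + 8) = (4 - 6)*1 = -2*1 = -2)
(z*G)*y = -14*15*(-2) = -210*(-2) = 420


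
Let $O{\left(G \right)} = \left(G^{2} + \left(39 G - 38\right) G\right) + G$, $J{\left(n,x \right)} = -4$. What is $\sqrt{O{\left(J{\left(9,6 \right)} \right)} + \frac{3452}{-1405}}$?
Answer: $\frac{6 \sqrt{43074490}}{1405} \approx 28.028$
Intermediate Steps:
$O{\left(G \right)} = G + G^{2} + G \left(-38 + 39 G\right)$ ($O{\left(G \right)} = \left(G^{2} + \left(-38 + 39 G\right) G\right) + G = \left(G^{2} + G \left(-38 + 39 G\right)\right) + G = G + G^{2} + G \left(-38 + 39 G\right)$)
$\sqrt{O{\left(J{\left(9,6 \right)} \right)} + \frac{3452}{-1405}} = \sqrt{- 4 \left(-37 + 40 \left(-4\right)\right) + \frac{3452}{-1405}} = \sqrt{- 4 \left(-37 - 160\right) + 3452 \left(- \frac{1}{1405}\right)} = \sqrt{\left(-4\right) \left(-197\right) - \frac{3452}{1405}} = \sqrt{788 - \frac{3452}{1405}} = \sqrt{\frac{1103688}{1405}} = \frac{6 \sqrt{43074490}}{1405}$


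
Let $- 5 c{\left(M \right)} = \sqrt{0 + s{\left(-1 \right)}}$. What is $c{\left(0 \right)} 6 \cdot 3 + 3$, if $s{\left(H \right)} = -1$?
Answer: $3 - \frac{18 i}{5} \approx 3.0 - 3.6 i$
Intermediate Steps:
$c{\left(M \right)} = - \frac{i}{5}$ ($c{\left(M \right)} = - \frac{\sqrt{0 - 1}}{5} = - \frac{\sqrt{-1}}{5} = - \frac{i}{5}$)
$c{\left(0 \right)} 6 \cdot 3 + 3 = - \frac{i}{5} \cdot 6 \cdot 3 + 3 = - \frac{i}{5} \cdot 18 + 3 = - \frac{18 i}{5} + 3 = 3 - \frac{18 i}{5}$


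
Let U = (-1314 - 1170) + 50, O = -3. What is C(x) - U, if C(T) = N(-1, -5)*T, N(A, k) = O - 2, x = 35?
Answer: 2259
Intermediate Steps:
N(A, k) = -5 (N(A, k) = -3 - 2 = -5)
U = -2434 (U = -2484 + 50 = -2434)
C(T) = -5*T
C(x) - U = -5*35 - 1*(-2434) = -175 + 2434 = 2259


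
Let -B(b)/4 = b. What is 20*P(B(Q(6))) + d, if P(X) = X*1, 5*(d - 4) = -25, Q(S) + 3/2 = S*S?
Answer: -2761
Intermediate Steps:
Q(S) = -3/2 + S**2 (Q(S) = -3/2 + S*S = -3/2 + S**2)
B(b) = -4*b
d = -1 (d = 4 + (1/5)*(-25) = 4 - 5 = -1)
P(X) = X
20*P(B(Q(6))) + d = 20*(-4*(-3/2 + 6**2)) - 1 = 20*(-4*(-3/2 + 36)) - 1 = 20*(-4*69/2) - 1 = 20*(-138) - 1 = -2760 - 1 = -2761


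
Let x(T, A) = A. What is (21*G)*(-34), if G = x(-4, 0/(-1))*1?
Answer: 0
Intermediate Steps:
G = 0 (G = (0/(-1))*1 = (0*(-1))*1 = 0*1 = 0)
(21*G)*(-34) = (21*0)*(-34) = 0*(-34) = 0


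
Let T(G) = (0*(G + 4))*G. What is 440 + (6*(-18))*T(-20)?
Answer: 440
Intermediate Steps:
T(G) = 0 (T(G) = (0*(4 + G))*G = 0*G = 0)
440 + (6*(-18))*T(-20) = 440 + (6*(-18))*0 = 440 - 108*0 = 440 + 0 = 440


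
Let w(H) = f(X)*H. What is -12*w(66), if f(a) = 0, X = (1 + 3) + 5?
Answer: 0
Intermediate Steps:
X = 9 (X = 4 + 5 = 9)
w(H) = 0 (w(H) = 0*H = 0)
-12*w(66) = -12*0 = 0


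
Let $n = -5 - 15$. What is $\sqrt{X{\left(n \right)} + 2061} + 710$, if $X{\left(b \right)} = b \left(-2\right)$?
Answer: $710 + \sqrt{2101} \approx 755.84$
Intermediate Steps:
$n = -20$ ($n = -5 - 15 = -20$)
$X{\left(b \right)} = - 2 b$
$\sqrt{X{\left(n \right)} + 2061} + 710 = \sqrt{\left(-2\right) \left(-20\right) + 2061} + 710 = \sqrt{40 + 2061} + 710 = \sqrt{2101} + 710 = 710 + \sqrt{2101}$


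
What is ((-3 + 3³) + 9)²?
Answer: 1089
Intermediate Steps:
((-3 + 3³) + 9)² = ((-3 + 27) + 9)² = (24 + 9)² = 33² = 1089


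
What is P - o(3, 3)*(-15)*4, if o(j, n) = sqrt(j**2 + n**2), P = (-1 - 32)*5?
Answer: -165 + 180*sqrt(2) ≈ 89.558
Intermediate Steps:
P = -165 (P = -33*5 = -165)
P - o(3, 3)*(-15)*4 = -165 - sqrt(3**2 + 3**2)*(-15)*4 = -165 - sqrt(9 + 9)*(-15)*4 = -165 - sqrt(18)*(-15)*4 = -165 - (3*sqrt(2))*(-15)*4 = -165 - (-45*sqrt(2))*4 = -165 - (-180)*sqrt(2) = -165 + 180*sqrt(2)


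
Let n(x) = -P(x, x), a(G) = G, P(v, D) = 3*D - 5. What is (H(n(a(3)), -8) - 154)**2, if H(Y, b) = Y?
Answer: 24964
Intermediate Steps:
P(v, D) = -5 + 3*D
n(x) = 5 - 3*x (n(x) = -(-5 + 3*x) = 5 - 3*x)
(H(n(a(3)), -8) - 154)**2 = ((5 - 3*3) - 154)**2 = ((5 - 9) - 154)**2 = (-4 - 154)**2 = (-158)**2 = 24964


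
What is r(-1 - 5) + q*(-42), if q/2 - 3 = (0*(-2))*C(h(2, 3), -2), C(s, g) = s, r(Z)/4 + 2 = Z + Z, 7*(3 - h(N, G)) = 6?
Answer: -308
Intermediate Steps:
h(N, G) = 15/7 (h(N, G) = 3 - 1/7*6 = 3 - 6/7 = 15/7)
r(Z) = -8 + 8*Z (r(Z) = -8 + 4*(Z + Z) = -8 + 4*(2*Z) = -8 + 8*Z)
q = 6 (q = 6 + 2*((0*(-2))*(15/7)) = 6 + 2*(0*(15/7)) = 6 + 2*0 = 6 + 0 = 6)
r(-1 - 5) + q*(-42) = (-8 + 8*(-1 - 5)) + 6*(-42) = (-8 + 8*(-6)) - 252 = (-8 - 48) - 252 = -56 - 252 = -308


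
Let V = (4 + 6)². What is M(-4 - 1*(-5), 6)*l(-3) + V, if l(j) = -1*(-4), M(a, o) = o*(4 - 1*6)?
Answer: 52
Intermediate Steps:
V = 100 (V = 10² = 100)
M(a, o) = -2*o (M(a, o) = o*(4 - 6) = o*(-2) = -2*o)
l(j) = 4
M(-4 - 1*(-5), 6)*l(-3) + V = -2*6*4 + 100 = -12*4 + 100 = -48 + 100 = 52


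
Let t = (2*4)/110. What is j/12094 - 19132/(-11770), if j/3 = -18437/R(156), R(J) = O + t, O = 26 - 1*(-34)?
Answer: 364340950091/235156219760 ≈ 1.5494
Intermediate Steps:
O = 60 (O = 26 + 34 = 60)
t = 4/55 (t = 8*(1/110) = 4/55 ≈ 0.072727)
R(J) = 3304/55 (R(J) = 60 + 4/55 = 3304/55)
j = -3042105/3304 (j = 3*(-18437/3304/55) = 3*(-18437*55/3304) = 3*(-1014035/3304) = -3042105/3304 ≈ -920.73)
j/12094 - 19132/(-11770) = -3042105/3304/12094 - 19132/(-11770) = -3042105/3304*1/12094 - 19132*(-1/11770) = -3042105/39958576 + 9566/5885 = 364340950091/235156219760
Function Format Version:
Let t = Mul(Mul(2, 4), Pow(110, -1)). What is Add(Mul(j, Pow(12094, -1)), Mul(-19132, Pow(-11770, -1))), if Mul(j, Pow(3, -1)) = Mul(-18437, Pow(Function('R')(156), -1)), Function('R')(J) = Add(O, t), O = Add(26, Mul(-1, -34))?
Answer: Rational(364340950091, 235156219760) ≈ 1.5494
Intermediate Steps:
O = 60 (O = Add(26, 34) = 60)
t = Rational(4, 55) (t = Mul(8, Rational(1, 110)) = Rational(4, 55) ≈ 0.072727)
Function('R')(J) = Rational(3304, 55) (Function('R')(J) = Add(60, Rational(4, 55)) = Rational(3304, 55))
j = Rational(-3042105, 3304) (j = Mul(3, Mul(-18437, Pow(Rational(3304, 55), -1))) = Mul(3, Mul(-18437, Rational(55, 3304))) = Mul(3, Rational(-1014035, 3304)) = Rational(-3042105, 3304) ≈ -920.73)
Add(Mul(j, Pow(12094, -1)), Mul(-19132, Pow(-11770, -1))) = Add(Mul(Rational(-3042105, 3304), Pow(12094, -1)), Mul(-19132, Pow(-11770, -1))) = Add(Mul(Rational(-3042105, 3304), Rational(1, 12094)), Mul(-19132, Rational(-1, 11770))) = Add(Rational(-3042105, 39958576), Rational(9566, 5885)) = Rational(364340950091, 235156219760)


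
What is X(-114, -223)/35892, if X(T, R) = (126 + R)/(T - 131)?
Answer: 97/8793540 ≈ 1.1031e-5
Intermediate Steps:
X(T, R) = (126 + R)/(-131 + T)
X(-114, -223)/35892 = ((126 - 223)/(-131 - 114))/35892 = (-97/(-245))*(1/35892) = -1/245*(-97)*(1/35892) = (97/245)*(1/35892) = 97/8793540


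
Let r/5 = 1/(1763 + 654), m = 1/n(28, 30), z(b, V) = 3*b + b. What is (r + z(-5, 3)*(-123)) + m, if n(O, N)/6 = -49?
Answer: 1748070133/710598 ≈ 2460.0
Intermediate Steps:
z(b, V) = 4*b
n(O, N) = -294 (n(O, N) = 6*(-49) = -294)
m = -1/294 (m = 1/(-294) = -1/294 ≈ -0.0034014)
r = 5/2417 (r = 5/(1763 + 654) = 5/2417 ≈ 0.0020687)
(r + z(-5, 3)*(-123)) + m = (5/2417 + (4*(-5))*(-123)) - 1/294 = (5/2417 - 20*(-123)) - 1/294 = (5/2417 + 2460) - 1/294 = 5945825/2417 - 1/294 = 1748070133/710598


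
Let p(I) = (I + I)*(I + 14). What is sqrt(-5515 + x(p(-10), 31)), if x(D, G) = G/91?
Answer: I*sqrt(45666894)/91 ≈ 74.261*I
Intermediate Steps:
p(I) = 2*I*(14 + I) (p(I) = (2*I)*(14 + I) = 2*I*(14 + I))
x(D, G) = G/91 (x(D, G) = G*(1/91) = G/91)
sqrt(-5515 + x(p(-10), 31)) = sqrt(-5515 + (1/91)*31) = sqrt(-5515 + 31/91) = sqrt(-501834/91) = I*sqrt(45666894)/91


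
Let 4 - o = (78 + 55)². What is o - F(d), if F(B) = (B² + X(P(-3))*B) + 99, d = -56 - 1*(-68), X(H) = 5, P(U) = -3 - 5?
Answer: -17988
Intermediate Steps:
P(U) = -8
o = -17685 (o = 4 - (78 + 55)² = 4 - 1*133² = 4 - 1*17689 = 4 - 17689 = -17685)
d = 12 (d = -56 + 68 = 12)
F(B) = 99 + B² + 5*B (F(B) = (B² + 5*B) + 99 = 99 + B² + 5*B)
o - F(d) = -17685 - (99 + 12² + 5*12) = -17685 - (99 + 144 + 60) = -17685 - 1*303 = -17685 - 303 = -17988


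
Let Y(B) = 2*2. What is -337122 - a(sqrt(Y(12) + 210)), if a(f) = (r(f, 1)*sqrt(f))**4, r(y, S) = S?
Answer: -337336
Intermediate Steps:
Y(B) = 4
a(f) = f**2 (a(f) = (1*sqrt(f))**4 = (sqrt(f))**4 = f**2)
-337122 - a(sqrt(Y(12) + 210)) = -337122 - (sqrt(4 + 210))**2 = -337122 - (sqrt(214))**2 = -337122 - 1*214 = -337122 - 214 = -337336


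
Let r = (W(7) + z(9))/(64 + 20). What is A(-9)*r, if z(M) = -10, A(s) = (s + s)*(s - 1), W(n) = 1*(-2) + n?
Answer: -75/7 ≈ -10.714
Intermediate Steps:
W(n) = -2 + n
A(s) = 2*s*(-1 + s) (A(s) = (2*s)*(-1 + s) = 2*s*(-1 + s))
r = -5/84 (r = ((-2 + 7) - 10)/(64 + 20) = (5 - 10)/84 = -5*1/84 = -5/84 ≈ -0.059524)
A(-9)*r = (2*(-9)*(-1 - 9))*(-5/84) = (2*(-9)*(-10))*(-5/84) = 180*(-5/84) = -75/7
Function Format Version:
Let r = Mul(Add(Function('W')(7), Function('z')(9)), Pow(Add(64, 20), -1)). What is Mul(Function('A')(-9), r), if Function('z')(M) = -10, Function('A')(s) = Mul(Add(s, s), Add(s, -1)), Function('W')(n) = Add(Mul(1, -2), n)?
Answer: Rational(-75, 7) ≈ -10.714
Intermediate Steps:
Function('W')(n) = Add(-2, n)
Function('A')(s) = Mul(2, s, Add(-1, s)) (Function('A')(s) = Mul(Mul(2, s), Add(-1, s)) = Mul(2, s, Add(-1, s)))
r = Rational(-5, 84) (r = Mul(Add(Add(-2, 7), -10), Pow(Add(64, 20), -1)) = Mul(Add(5, -10), Pow(84, -1)) = Mul(-5, Rational(1, 84)) = Rational(-5, 84) ≈ -0.059524)
Mul(Function('A')(-9), r) = Mul(Mul(2, -9, Add(-1, -9)), Rational(-5, 84)) = Mul(Mul(2, -9, -10), Rational(-5, 84)) = Mul(180, Rational(-5, 84)) = Rational(-75, 7)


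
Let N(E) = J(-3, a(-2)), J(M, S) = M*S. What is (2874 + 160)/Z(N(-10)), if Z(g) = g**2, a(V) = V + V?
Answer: 1517/72 ≈ 21.069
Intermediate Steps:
a(V) = 2*V
N(E) = 12 (N(E) = -6*(-2) = -3*(-4) = 12)
(2874 + 160)/Z(N(-10)) = (2874 + 160)/(12**2) = 3034/144 = 3034*(1/144) = 1517/72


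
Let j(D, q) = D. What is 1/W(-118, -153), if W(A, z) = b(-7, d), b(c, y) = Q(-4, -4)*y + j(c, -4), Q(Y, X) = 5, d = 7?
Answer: 1/28 ≈ 0.035714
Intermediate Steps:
b(c, y) = c + 5*y (b(c, y) = 5*y + c = c + 5*y)
W(A, z) = 28 (W(A, z) = -7 + 5*7 = -7 + 35 = 28)
1/W(-118, -153) = 1/28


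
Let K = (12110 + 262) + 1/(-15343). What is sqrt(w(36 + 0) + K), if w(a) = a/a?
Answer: sqrt(2912698825734)/15343 ≈ 111.23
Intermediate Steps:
K = 189823595/15343 (K = 12372 - 1/15343 = 189823595/15343 ≈ 12372.)
w(a) = 1
sqrt(w(36 + 0) + K) = sqrt(1 + 189823595/15343) = sqrt(189838938/15343) = sqrt(2912698825734)/15343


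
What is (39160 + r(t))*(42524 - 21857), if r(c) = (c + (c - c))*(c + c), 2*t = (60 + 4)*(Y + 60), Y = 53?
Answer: 541270218024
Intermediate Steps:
t = 3616 (t = ((60 + 4)*(53 + 60))/2 = (64*113)/2 = (1/2)*7232 = 3616)
r(c) = 2*c**2 (r(c) = (c + 0)*(2*c) = c*(2*c) = 2*c**2)
(39160 + r(t))*(42524 - 21857) = (39160 + 2*3616**2)*(42524 - 21857) = (39160 + 2*13075456)*20667 = (39160 + 26150912)*20667 = 26190072*20667 = 541270218024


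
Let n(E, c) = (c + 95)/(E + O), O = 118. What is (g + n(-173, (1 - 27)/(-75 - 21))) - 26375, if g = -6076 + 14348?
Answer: -47796493/2640 ≈ -18105.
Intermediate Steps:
n(E, c) = (95 + c)/(118 + E) (n(E, c) = (c + 95)/(E + 118) = (95 + c)/(118 + E))
g = 8272
(g + n(-173, (1 - 27)/(-75 - 21))) - 26375 = (8272 + (95 + (1 - 27)/(-75 - 21))/(118 - 173)) - 26375 = (8272 + (95 - 26/(-96))/(-55)) - 26375 = (8272 - (95 - 26*(-1/96))/55) - 26375 = (8272 - (95 + 13/48)/55) - 26375 = (8272 - 1/55*4573/48) - 26375 = (8272 - 4573/2640) - 26375 = 21833507/2640 - 26375 = -47796493/2640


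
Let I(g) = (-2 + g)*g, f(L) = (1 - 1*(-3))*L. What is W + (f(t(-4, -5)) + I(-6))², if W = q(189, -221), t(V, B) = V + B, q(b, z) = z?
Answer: -77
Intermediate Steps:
t(V, B) = B + V
f(L) = 4*L (f(L) = (1 + 3)*L = 4*L)
W = -221
I(g) = g*(-2 + g)
W + (f(t(-4, -5)) + I(-6))² = -221 + (4*(-5 - 4) - 6*(-2 - 6))² = -221 + (4*(-9) - 6*(-8))² = -221 + (-36 + 48)² = -221 + 12² = -221 + 144 = -77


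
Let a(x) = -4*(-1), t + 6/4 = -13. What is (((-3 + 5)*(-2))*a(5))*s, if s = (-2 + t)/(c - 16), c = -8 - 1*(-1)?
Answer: -264/23 ≈ -11.478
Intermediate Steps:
c = -7 (c = -8 + 1 = -7)
t = -29/2 (t = -3/2 - 13 = -29/2 ≈ -14.500)
s = 33/46 (s = (-2 - 29/2)/(-7 - 16) = -33/2/(-23) = -33/2*(-1/23) = 33/46 ≈ 0.71739)
a(x) = 4
(((-3 + 5)*(-2))*a(5))*s = (((-3 + 5)*(-2))*4)*(33/46) = ((2*(-2))*4)*(33/46) = -4*4*(33/46) = -16*33/46 = -264/23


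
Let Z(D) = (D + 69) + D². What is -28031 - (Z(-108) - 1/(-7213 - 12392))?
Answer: -777455881/19605 ≈ -39656.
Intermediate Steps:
Z(D) = 69 + D + D² (Z(D) = (69 + D) + D² = 69 + D + D²)
-28031 - (Z(-108) - 1/(-7213 - 12392)) = -28031 - ((69 - 108 + (-108)²) - 1/(-7213 - 12392)) = -28031 - ((69 - 108 + 11664) - 1/(-19605)) = -28031 - (11625 - 1*(-1/19605)) = -28031 - (11625 + 1/19605) = -28031 - 1*227908126/19605 = -28031 - 227908126/19605 = -777455881/19605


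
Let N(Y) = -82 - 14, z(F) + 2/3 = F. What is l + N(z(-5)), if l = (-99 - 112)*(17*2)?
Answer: -7270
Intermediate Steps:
z(F) = -⅔ + F
N(Y) = -96
l = -7174 (l = -211*34 = -7174)
l + N(z(-5)) = -7174 - 96 = -7270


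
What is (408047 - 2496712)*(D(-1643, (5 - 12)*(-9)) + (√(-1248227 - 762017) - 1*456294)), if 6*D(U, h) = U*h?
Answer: 1978155823515/2 - 4177330*I*√502561 ≈ 9.8908e+11 - 2.9614e+9*I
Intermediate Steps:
D(U, h) = U*h/6 (D(U, h) = (U*h)/6 = U*h/6)
(408047 - 2496712)*(D(-1643, (5 - 12)*(-9)) + (√(-1248227 - 762017) - 1*456294)) = (408047 - 2496712)*((⅙)*(-1643)*((5 - 12)*(-9)) + (√(-1248227 - 762017) - 1*456294)) = -2088665*((⅙)*(-1643)*(-7*(-9)) + (√(-2010244) - 456294)) = -2088665*((⅙)*(-1643)*63 + (2*I*√502561 - 456294)) = -2088665*(-34503/2 + (-456294 + 2*I*√502561)) = -2088665*(-947091/2 + 2*I*√502561) = 1978155823515/2 - 4177330*I*√502561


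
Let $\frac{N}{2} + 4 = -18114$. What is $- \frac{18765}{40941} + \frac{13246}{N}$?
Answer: $- \frac{67904057}{82418782} \approx -0.82389$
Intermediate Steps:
$N = -36236$ ($N = -8 + 2 \left(-18114\right) = -8 - 36228 = -36236$)
$- \frac{18765}{40941} + \frac{13246}{N} = - \frac{18765}{40941} + \frac{13246}{-36236} = \left(-18765\right) \frac{1}{40941} + 13246 \left(- \frac{1}{36236}\right) = - \frac{2085}{4549} - \frac{6623}{18118} = - \frac{67904057}{82418782}$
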